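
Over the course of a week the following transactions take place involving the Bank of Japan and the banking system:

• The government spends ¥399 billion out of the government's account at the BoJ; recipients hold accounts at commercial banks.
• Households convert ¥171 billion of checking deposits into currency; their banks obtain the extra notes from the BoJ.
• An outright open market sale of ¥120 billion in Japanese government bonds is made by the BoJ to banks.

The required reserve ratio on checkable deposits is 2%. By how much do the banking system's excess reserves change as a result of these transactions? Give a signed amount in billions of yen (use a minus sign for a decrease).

+¥103.44 billion

Government spending ¥399 billion: reserves +¥399B, deposits +¥399B.
Currency withdrawal ¥171 billion: reserves −¥171B, deposits −¥171B.
OMO sale (to banks) ¥120 billion: reserves −¥120B, deposits 0.
Totals: Δreserves = +¥108B, Δdeposits = +¥228B.
Δrequired reserves = 2% × +¥228B = +¥4.56B.
Δexcess reserves = Δreserves − Δrequired = +¥108B − (+¥4.56B) = +¥103.44 billion.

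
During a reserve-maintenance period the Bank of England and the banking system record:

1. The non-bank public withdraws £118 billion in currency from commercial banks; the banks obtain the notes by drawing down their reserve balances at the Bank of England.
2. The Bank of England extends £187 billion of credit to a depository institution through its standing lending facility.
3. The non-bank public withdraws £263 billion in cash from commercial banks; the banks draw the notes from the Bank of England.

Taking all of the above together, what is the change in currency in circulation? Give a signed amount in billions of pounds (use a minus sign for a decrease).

+£381 billion

Bank of England balance sheet:
  Assets:      Loans to banks +£187B
  Liabilities: Bank reserves −£194B, Currency in circulation +£381B
Commercial banking system:
  Assets:      Reserves at CB −£194B
  Liabilities: Checkable deposits −£381B, Borrowings from CB +£187B
So the change in currency in circulation is +£381 billion.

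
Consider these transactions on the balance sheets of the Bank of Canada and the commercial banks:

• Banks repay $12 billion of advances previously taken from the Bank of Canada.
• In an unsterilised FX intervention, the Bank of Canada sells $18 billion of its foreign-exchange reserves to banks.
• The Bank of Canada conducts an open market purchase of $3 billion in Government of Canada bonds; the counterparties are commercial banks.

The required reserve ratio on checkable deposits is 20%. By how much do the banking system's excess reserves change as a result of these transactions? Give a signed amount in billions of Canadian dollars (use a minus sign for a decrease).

-$27 billion

Discount-window repayment $12 billion: reserves −$12B, deposits 0.
FX sale $18 billion: reserves −$18B, deposits 0.
OMO purchase (from banks) $3 billion: reserves +$3B, deposits 0.
Totals: Δreserves = −$27B, Δdeposits = 0.
Δrequired reserves = 20% × 0 = 0.
Δexcess reserves = Δreserves − Δrequired = −$27B − (0) = -$27 billion.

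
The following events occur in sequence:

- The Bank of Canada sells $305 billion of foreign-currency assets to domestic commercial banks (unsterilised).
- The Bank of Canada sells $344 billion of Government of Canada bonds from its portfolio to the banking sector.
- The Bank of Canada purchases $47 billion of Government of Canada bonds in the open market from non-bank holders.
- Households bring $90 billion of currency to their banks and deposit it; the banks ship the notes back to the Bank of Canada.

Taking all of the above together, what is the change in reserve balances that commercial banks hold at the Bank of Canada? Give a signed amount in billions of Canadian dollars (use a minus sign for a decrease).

-$512 billion

FX sale $305 billion: the buying banks pay out of their reserve balances → −$305B.
OMO sale (to banks) $344 billion: the buying banks pay out of their reserve balances → −$344B.
Asset purchase (from non-banks) $47 billion: the Bank of Canada pays by crediting reserve accounts → +$47B.
Currency deposit $90 billion: returned notes are swapped for reserve credit → +$90B.
Net: −305 − 344 + 47 + 90 = -$512 billion.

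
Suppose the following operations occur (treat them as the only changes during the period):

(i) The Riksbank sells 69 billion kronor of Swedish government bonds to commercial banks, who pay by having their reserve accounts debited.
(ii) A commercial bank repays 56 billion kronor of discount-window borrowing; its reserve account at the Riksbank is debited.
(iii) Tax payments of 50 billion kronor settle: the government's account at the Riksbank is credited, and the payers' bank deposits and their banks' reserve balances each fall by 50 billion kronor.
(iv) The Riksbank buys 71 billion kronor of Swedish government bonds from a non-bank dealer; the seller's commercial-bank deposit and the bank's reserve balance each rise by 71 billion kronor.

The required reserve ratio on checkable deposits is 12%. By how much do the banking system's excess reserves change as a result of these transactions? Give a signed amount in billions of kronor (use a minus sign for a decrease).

OMO sale (to banks) 69 billion kronor: reserves −69B, deposits 0.
Discount-window repayment 56 billion kronor: reserves −56B, deposits 0.
Government account inflow 50 billion kronor: reserves −50B, deposits −50B.
Asset purchase (from non-banks) 71 billion kronor: reserves +71B, deposits +71B.
Totals: Δreserves = −104B, Δdeposits = +21B.
Δrequired reserves = 12% × +21B = +2.52B.
Δexcess reserves = Δreserves − Δrequired = −104B − (+2.52B) = -106.52 billion.

-106.52 billion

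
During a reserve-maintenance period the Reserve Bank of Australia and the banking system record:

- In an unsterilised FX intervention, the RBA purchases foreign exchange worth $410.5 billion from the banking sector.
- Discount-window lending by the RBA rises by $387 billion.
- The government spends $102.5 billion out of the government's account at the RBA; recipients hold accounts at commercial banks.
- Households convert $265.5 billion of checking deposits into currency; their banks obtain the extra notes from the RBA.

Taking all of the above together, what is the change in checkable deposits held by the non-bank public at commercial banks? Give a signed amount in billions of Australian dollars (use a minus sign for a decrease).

FX purchase $410.5 billion: the counterparty is a bank, so public deposits are unchanged → 0.
Discount-window loan $387 billion: the counterparty is a bank, so public deposits are unchanged → 0.
Government spending $102.5 billion: non-bank counterparties' bank balances rise → +$102.5B.
Currency withdrawal $265.5 billion: non-bank counterparties' bank balances fall → −$265.5B.
Net: 0 + 0 + 102.5 − 265.5 = -$163 billion.

-$163 billion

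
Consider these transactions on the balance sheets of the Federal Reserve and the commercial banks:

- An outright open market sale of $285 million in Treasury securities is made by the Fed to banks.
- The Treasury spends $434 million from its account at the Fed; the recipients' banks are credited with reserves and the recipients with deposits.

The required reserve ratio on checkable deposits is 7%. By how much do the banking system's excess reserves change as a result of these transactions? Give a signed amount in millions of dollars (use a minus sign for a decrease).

+$118.62 million

OMO sale (to banks) $285 million: reserves −$285M, deposits 0.
Government spending $434 million: reserves +$434M, deposits +$434M.
Totals: Δreserves = +$149M, Δdeposits = +$434M.
Δrequired reserves = 7% × +$434M = +$30.38M.
Δexcess reserves = Δreserves − Δrequired = +$149M − (+$30.38M) = +$118.62 million.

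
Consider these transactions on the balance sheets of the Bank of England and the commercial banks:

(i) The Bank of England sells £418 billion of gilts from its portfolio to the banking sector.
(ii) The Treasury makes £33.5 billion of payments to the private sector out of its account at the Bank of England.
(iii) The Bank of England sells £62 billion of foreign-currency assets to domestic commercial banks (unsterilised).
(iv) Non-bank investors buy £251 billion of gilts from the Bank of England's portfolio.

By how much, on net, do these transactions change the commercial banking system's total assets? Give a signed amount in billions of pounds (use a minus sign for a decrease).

-£217.5 billion

Bank of England balance sheet:
  Assets:      Securities −£669B, Foreign assets −£62B
  Liabilities: Bank reserves −£697.5B, Government deposits −£33.5B
Commercial banking system:
  Assets:      Reserves at CB −£697.5B, Securities +£418B, Foreign assets +£62B
  Liabilities: Checkable deposits −£217.5B
Change in total bank assets = -£217.5 billion.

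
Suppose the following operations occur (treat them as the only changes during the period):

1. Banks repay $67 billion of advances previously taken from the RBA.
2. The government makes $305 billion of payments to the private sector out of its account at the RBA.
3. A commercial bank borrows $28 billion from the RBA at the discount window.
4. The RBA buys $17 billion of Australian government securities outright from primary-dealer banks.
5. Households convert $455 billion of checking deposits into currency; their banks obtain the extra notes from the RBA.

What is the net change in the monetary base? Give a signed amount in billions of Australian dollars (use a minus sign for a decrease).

+$283 billion

Discount-window repayment $67 billion: RBA balance sheet contracts → −$67B.
Government spending $305 billion: a non-base liability converts back to reserves → +$305B.
Discount-window loan $28 billion: RBA balance sheet expands → +$28B.
OMO purchase (from banks) $17 billion: RBA balance sheet expands → +$17B.
Currency withdrawal $455 billion: just a shift between currency and reserves — both are base money → 0.
Net: −67 + 305 + 28 + 17 + 0 = +$283 billion.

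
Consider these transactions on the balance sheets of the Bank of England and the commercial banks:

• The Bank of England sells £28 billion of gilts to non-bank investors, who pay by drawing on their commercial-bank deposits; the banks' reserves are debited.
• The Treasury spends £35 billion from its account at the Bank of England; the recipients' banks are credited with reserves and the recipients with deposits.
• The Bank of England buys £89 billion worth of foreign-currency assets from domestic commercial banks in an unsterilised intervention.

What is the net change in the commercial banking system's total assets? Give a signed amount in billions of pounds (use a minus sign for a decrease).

Asset sale (to non-banks) £28 billion: bank balance sheets shrink → −£28B.
Government spending £35 billion: bank balance sheets expand → +£35B.
FX purchase £89 billion: just an asset swap on bank balance sheets → 0.
Net: −28 + 35 + 0 = +£7 billion.

+£7 billion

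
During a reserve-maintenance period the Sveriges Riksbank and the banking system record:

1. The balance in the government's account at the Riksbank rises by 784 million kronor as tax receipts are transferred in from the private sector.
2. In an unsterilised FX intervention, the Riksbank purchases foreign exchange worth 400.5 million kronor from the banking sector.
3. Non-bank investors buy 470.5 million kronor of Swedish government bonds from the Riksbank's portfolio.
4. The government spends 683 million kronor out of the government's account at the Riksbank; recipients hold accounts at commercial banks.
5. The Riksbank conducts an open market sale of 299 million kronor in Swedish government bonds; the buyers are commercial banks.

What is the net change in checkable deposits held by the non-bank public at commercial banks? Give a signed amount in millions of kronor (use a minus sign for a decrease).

Government account inflow 784 million kronor: non-bank counterparties' bank balances fall → −784M.
FX purchase 400.5 million kronor: the counterparty is a bank, so public deposits are unchanged → 0.
Asset sale (to non-banks) 470.5 million kronor: non-bank counterparties' bank balances fall → −470.5M.
Government spending 683 million kronor: non-bank counterparties' bank balances rise → +683M.
OMO sale (to banks) 299 million kronor: the counterparty is a bank, so public deposits are unchanged → 0.
Net: −784 + 0 − 470.5 + 683 + 0 = -571.5 million.

-571.5 million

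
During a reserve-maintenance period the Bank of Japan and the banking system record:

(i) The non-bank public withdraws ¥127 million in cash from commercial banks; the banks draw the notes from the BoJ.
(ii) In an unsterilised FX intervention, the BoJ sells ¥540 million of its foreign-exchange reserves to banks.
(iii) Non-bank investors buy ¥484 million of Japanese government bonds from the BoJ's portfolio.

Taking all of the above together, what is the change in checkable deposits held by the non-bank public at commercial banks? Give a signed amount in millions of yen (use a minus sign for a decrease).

-¥611 million

Currency withdrawal ¥127 million: non-bank counterparties' bank balances fall → −¥127M.
FX sale ¥540 million: the counterparty is a bank, so public deposits are unchanged → 0.
Asset sale (to non-banks) ¥484 million: non-bank counterparties' bank balances fall → −¥484M.
Net: −127 + 0 − 484 = -¥611 million.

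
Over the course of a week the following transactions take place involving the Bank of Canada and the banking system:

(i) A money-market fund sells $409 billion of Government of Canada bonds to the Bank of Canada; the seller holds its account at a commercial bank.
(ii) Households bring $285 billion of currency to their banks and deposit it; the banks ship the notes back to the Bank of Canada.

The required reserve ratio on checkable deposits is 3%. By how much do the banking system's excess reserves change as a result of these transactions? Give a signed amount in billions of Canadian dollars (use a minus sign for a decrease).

+$673.18 billion

Asset purchase (from non-banks) $409 billion: reserves +$409B, deposits +$409B.
Currency deposit $285 billion: reserves +$285B, deposits +$285B.
Totals: Δreserves = +$694B, Δdeposits = +$694B.
Δrequired reserves = 3% × +$694B = +$20.82B.
Δexcess reserves = Δreserves − Δrequired = +$694B − (+$20.82B) = +$673.18 billion.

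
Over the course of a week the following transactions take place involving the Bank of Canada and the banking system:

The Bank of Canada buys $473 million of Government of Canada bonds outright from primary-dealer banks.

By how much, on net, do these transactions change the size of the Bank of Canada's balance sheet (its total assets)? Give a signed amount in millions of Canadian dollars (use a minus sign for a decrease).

+$473 million

OMO purchase (from banks) $473 million: a Bank of Canada asset is acquired → +$473M.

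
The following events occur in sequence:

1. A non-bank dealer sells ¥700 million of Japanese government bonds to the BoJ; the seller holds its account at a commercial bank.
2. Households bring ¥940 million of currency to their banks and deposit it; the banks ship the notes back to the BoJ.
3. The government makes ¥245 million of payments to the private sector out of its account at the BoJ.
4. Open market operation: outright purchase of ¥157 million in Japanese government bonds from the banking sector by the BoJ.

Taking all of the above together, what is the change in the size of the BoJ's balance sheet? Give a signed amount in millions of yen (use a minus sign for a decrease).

+¥857 million

Asset purchase (from non-banks) ¥700 million: a BoJ asset is acquired → +¥700M.
Currency deposit ¥940 million: only the composition of liabilities changes → 0.
Government spending ¥245 million: only the composition of liabilities changes → 0.
OMO purchase (from banks) ¥157 million: a BoJ asset is acquired → +¥157M.
Net: 700 + 0 + 0 + 157 = +¥857 million.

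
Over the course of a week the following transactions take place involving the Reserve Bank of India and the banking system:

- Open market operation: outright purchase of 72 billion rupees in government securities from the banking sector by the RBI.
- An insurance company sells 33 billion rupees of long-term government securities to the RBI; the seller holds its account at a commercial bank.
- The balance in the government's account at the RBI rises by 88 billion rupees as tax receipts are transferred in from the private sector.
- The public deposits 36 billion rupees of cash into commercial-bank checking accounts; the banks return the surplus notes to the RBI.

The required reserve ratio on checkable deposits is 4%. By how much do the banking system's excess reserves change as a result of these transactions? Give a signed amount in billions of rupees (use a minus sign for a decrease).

OMO purchase (from banks) 72 billion rupees: reserves +72B, deposits 0.
Asset purchase (from non-banks) 33 billion rupees: reserves +33B, deposits +33B.
Government account inflow 88 billion rupees: reserves −88B, deposits −88B.
Currency deposit 36 billion rupees: reserves +36B, deposits +36B.
Totals: Δreserves = +53B, Δdeposits = −19B.
Δrequired reserves = 4% × −19B = −0.76B.
Δexcess reserves = Δreserves − Δrequired = +53B − (−0.76B) = +53.76 billion.

+53.76 billion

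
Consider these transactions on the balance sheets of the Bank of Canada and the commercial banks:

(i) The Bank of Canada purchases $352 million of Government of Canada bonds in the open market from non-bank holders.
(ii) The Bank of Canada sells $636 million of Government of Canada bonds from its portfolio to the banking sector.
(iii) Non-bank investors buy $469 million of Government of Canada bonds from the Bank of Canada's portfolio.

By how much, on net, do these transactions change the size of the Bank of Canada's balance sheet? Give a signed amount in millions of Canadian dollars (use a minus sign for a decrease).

-$753 million

Asset purchase (from non-banks) $352 million: a Bank of Canada asset is acquired → +$352M.
OMO sale (to banks) $636 million: a Bank of Canada asset is shed → −$636M.
Asset sale (to non-banks) $469 million: a Bank of Canada asset is shed → −$469M.
Net: 352 − 636 − 469 = -$753 million.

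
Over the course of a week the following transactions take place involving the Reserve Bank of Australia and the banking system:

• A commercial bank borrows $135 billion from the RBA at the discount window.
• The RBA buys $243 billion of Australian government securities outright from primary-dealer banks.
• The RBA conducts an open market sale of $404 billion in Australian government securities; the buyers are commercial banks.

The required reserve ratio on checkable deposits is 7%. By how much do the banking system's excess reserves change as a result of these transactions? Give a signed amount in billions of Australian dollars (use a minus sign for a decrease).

Discount-window loan $135 billion: reserves +$135B, deposits 0.
OMO purchase (from banks) $243 billion: reserves +$243B, deposits 0.
OMO sale (to banks) $404 billion: reserves −$404B, deposits 0.
Totals: Δreserves = −$26B, Δdeposits = 0.
Δrequired reserves = 7% × 0 = 0.
Δexcess reserves = Δreserves − Δrequired = −$26B − (0) = -$26 billion.

-$26 billion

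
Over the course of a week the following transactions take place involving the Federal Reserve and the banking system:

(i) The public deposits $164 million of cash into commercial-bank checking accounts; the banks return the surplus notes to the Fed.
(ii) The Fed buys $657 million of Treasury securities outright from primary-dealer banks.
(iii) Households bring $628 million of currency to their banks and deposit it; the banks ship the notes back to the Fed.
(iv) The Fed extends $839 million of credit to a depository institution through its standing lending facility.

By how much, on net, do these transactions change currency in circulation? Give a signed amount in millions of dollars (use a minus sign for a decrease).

-$792 million

Fed balance sheet:
  Assets:      Securities +$657M, Loans to banks +$839M
  Liabilities: Bank reserves +$2288M, Currency in circulation −$792M
Commercial banking system:
  Assets:      Reserves at CB +$2288M, Securities −$657M
  Liabilities: Checkable deposits +$792M, Borrowings from CB +$839M
So the change in currency in circulation is -$792 million.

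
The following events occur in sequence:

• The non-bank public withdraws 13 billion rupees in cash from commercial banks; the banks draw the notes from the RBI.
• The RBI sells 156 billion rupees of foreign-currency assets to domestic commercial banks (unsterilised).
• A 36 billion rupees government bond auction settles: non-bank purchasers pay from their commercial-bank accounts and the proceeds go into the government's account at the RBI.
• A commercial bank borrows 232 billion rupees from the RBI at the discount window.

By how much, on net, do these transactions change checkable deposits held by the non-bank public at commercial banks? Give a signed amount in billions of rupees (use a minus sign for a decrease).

Currency withdrawal 13 billion rupees: non-bank counterparties' bank balances fall → −13B.
FX sale 156 billion rupees: the counterparty is a bank, so public deposits are unchanged → 0.
Government account inflow 36 billion rupees: non-bank counterparties' bank balances fall → −36B.
Discount-window loan 232 billion rupees: the counterparty is a bank, so public deposits are unchanged → 0.
Net: −13 + 0 − 36 + 0 = -49 billion.

-49 billion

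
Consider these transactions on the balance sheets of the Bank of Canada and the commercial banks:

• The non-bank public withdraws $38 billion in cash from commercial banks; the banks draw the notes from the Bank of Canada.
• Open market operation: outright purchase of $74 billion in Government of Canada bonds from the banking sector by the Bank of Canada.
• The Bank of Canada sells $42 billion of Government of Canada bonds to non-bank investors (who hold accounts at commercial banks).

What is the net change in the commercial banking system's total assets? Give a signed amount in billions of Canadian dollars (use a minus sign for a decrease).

Currency withdrawal $38 billion: bank balance sheets shrink → −$38B.
OMO purchase (from banks) $74 billion: just an asset swap on bank balance sheets → 0.
Asset sale (to non-banks) $42 billion: bank balance sheets shrink → −$42B.
Net: −38 + 0 − 42 = -$80 billion.

-$80 billion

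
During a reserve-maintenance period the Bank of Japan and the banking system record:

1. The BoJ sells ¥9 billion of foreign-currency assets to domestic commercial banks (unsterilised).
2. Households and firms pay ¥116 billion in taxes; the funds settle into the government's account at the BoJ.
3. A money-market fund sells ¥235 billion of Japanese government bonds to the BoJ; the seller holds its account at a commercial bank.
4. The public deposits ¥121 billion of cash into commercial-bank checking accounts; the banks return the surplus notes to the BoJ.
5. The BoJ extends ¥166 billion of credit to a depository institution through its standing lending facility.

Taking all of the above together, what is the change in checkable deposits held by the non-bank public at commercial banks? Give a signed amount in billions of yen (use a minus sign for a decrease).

BoJ balance sheet:
  Assets:      Securities +¥235B, Loans to banks +¥166B, Foreign assets −¥9B
  Liabilities: Bank reserves +¥397B, Currency in circulation −¥121B, Government deposits +¥116B
Commercial banking system:
  Assets:      Reserves at CB +¥397B, Foreign assets +¥9B
  Liabilities: Checkable deposits +¥240B, Borrowings from CB +¥166B
So the change in checkable deposits held by the non-bank public at commercial banks is +¥240 billion.

+¥240 billion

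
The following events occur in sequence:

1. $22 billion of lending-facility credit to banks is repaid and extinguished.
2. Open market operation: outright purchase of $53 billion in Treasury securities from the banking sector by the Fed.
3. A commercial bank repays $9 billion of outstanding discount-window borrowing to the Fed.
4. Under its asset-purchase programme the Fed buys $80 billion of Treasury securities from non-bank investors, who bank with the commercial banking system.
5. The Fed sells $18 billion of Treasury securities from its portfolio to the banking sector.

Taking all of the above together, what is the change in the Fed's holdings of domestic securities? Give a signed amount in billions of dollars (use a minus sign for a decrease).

Fed balance sheet:
  Assets:      Securities +$115B, Loans to banks −$31B
  Liabilities: Bank reserves +$84B
Commercial banking system:
  Assets:      Reserves at CB +$84B, Securities −$35B
  Liabilities: Checkable deposits +$80B, Borrowings from CB −$31B
So the change in the Fed's holdings of domestic securities is +$115 billion.

+$115 billion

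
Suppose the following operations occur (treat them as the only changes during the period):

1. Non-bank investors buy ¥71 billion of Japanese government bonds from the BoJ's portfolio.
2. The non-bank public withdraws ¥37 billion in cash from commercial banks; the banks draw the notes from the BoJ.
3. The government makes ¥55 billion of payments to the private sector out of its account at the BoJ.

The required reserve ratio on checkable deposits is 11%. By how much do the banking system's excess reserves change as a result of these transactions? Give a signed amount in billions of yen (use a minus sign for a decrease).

Asset sale (to non-banks) ¥71 billion: reserves −¥71B, deposits −¥71B.
Currency withdrawal ¥37 billion: reserves −¥37B, deposits −¥37B.
Government spending ¥55 billion: reserves +¥55B, deposits +¥55B.
Totals: Δreserves = −¥53B, Δdeposits = −¥53B.
Δrequired reserves = 11% × −¥53B = −¥5.83B.
Δexcess reserves = Δreserves − Δrequired = −¥53B − (−¥5.83B) = -¥47.17 billion.

-¥47.17 billion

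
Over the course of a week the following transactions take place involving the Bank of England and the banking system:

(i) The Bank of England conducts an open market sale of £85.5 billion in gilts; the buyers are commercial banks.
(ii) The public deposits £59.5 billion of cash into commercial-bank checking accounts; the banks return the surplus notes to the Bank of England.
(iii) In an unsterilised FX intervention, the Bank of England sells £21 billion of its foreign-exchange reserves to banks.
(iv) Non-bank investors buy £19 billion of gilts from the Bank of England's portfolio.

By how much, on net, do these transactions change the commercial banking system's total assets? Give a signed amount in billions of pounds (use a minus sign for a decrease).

Bank of England balance sheet:
  Assets:      Securities −£104.5B, Foreign assets −£21B
  Liabilities: Bank reserves −£66B, Currency in circulation −£59.5B
Commercial banking system:
  Assets:      Reserves at CB −£66B, Securities +£85.5B, Foreign assets +£21B
  Liabilities: Checkable deposits +£40.5B
Change in total bank assets = +£40.5 billion.

+£40.5 billion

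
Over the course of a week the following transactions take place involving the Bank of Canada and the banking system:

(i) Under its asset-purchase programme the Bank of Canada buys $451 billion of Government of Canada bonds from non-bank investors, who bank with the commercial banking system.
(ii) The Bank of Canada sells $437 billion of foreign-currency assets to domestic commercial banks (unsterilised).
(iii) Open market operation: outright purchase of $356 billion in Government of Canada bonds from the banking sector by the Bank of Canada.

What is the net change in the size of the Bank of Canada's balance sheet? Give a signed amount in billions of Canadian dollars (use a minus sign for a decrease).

Asset purchase (from non-banks) $451 billion: a Bank of Canada asset is acquired → +$451B.
FX sale $437 billion: a Bank of Canada asset is shed → −$437B.
OMO purchase (from banks) $356 billion: a Bank of Canada asset is acquired → +$356B.
Net: 451 − 437 + 356 = +$370 billion.

+$370 billion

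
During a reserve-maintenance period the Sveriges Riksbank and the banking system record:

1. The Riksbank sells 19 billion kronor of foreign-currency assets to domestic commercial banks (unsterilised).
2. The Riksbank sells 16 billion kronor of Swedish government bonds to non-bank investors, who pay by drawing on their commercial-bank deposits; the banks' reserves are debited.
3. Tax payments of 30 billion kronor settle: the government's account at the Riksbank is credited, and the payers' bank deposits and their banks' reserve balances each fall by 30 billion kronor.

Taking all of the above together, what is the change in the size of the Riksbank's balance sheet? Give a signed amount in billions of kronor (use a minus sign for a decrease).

-35 billion

Riksbank balance sheet:
  Assets:      Securities −16B, Foreign assets −19B
  Liabilities: Bank reserves −65B, Government deposits +30B
Change in total Riksbank assets = -35 billion.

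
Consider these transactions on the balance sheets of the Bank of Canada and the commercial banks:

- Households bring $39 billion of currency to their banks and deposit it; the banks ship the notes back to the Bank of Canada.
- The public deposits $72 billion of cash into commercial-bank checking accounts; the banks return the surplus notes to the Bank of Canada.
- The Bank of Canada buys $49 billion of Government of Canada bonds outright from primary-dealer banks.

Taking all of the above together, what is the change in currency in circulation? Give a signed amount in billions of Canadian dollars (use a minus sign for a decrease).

Currency deposit $39 billion: notes return to the central bank → −$39B.
Currency deposit $72 billion: notes return to the central bank → −$72B.
OMO purchase (from banks) $49 billion: no currency enters or leaves circulation → 0.
Net: −39 − 72 + 0 = -$111 billion.

-$111 billion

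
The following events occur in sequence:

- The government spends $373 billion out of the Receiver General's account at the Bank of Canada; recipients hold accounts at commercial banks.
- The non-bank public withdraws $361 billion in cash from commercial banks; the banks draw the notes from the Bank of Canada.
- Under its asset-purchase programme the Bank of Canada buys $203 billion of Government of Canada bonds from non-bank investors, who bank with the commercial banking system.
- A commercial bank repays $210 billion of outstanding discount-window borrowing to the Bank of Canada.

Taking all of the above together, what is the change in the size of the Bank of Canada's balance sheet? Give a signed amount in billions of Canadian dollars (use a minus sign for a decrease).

Government spending $373 billion: only the composition of liabilities changes → 0.
Currency withdrawal $361 billion: only the composition of liabilities changes → 0.
Asset purchase (from non-banks) $203 billion: a Bank of Canada asset is acquired → +$203B.
Discount-window repayment $210 billion: a Bank of Canada asset is shed → −$210B.
Net: 0 + 0 + 203 − 210 = -$7 billion.

-$7 billion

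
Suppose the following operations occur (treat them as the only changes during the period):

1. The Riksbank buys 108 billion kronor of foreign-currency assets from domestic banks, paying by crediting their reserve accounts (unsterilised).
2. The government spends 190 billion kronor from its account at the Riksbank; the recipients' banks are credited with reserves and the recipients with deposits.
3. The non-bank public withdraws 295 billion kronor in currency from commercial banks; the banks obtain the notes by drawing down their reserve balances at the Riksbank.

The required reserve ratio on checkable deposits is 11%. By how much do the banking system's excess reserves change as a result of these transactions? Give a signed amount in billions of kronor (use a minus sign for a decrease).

+14.55 billion

FX purchase 108 billion kronor: reserves +108B, deposits 0.
Government spending 190 billion kronor: reserves +190B, deposits +190B.
Currency withdrawal 295 billion kronor: reserves −295B, deposits −295B.
Totals: Δreserves = +3B, Δdeposits = −105B.
Δrequired reserves = 11% × −105B = −11.55B.
Δexcess reserves = Δreserves − Δrequired = +3B − (−11.55B) = +14.55 billion.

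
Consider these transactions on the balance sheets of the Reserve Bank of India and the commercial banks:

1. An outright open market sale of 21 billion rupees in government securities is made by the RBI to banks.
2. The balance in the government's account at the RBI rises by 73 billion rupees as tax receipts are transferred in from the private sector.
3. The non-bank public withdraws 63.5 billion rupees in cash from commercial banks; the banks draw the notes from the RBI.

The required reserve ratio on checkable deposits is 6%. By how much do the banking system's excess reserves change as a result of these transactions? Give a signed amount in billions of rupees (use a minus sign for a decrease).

-149.31 billion

OMO sale (to banks) 21 billion rupees: reserves −21B, deposits 0.
Government account inflow 73 billion rupees: reserves −73B, deposits −73B.
Currency withdrawal 63.5 billion rupees: reserves −63.5B, deposits −63.5B.
Totals: Δreserves = −157.5B, Δdeposits = −136.5B.
Δrequired reserves = 6% × −136.5B = −8.19B.
Δexcess reserves = Δreserves − Δrequired = −157.5B − (−8.19B) = -149.31 billion.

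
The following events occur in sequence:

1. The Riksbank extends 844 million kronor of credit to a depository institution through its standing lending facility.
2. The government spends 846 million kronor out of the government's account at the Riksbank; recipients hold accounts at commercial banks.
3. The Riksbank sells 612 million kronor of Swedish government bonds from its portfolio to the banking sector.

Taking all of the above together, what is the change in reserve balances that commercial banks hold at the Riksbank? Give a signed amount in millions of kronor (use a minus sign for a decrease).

Riksbank balance sheet:
  Assets:      Securities −612M, Loans to banks +844M
  Liabilities: Bank reserves +1078M, Government deposits −846M
Commercial banking system:
  Assets:      Reserves at CB +1078M, Securities +612M
  Liabilities: Checkable deposits +846M, Borrowings from CB +844M
So the change in reserve balances that commercial banks hold at the Riksbank is +1078 million.

+1078 million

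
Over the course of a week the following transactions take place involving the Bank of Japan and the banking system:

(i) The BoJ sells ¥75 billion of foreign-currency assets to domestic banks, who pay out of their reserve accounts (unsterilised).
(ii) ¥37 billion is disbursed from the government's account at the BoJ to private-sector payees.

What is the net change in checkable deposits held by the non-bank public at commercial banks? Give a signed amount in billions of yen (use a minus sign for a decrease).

+¥37 billion

FX sale ¥75 billion: the counterparty is a bank, so public deposits are unchanged → 0.
Government spending ¥37 billion: non-bank counterparties' bank balances rise → +¥37B.
Net: 0 + 37 = +¥37 billion.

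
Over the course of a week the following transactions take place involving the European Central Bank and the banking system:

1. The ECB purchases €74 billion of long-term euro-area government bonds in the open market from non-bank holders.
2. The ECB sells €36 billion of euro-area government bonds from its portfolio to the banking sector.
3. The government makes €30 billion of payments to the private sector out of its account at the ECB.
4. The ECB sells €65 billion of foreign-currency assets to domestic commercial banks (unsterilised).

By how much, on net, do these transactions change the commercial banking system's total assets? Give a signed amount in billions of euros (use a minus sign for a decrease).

+€104 billion

ECB balance sheet:
  Assets:      Securities +€38B, Foreign assets −€65B
  Liabilities: Bank reserves +€3B, Government deposits −€30B
Commercial banking system:
  Assets:      Reserves at CB +€3B, Securities +€36B, Foreign assets +€65B
  Liabilities: Checkable deposits +€104B
Change in total bank assets = +€104 billion.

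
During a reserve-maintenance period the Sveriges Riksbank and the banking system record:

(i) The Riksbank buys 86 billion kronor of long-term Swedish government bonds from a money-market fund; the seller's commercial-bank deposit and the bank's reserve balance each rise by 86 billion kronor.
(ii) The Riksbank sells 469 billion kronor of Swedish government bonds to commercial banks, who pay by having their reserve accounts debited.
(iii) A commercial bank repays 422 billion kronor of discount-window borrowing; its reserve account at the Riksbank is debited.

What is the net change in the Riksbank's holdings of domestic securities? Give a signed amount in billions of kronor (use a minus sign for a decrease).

-383 billion

Asset purchase (from non-banks) 86 billion kronor: securities added to the Riksbank's portfolio → +86B.
OMO sale (to banks) 469 billion kronor: securities removed from the Riksbank's portfolio → −469B.
Discount-window repayment 422 billion kronor: the Riksbank's securities portfolio is untouched → 0.
Net: 86 − 469 + 0 = -383 billion.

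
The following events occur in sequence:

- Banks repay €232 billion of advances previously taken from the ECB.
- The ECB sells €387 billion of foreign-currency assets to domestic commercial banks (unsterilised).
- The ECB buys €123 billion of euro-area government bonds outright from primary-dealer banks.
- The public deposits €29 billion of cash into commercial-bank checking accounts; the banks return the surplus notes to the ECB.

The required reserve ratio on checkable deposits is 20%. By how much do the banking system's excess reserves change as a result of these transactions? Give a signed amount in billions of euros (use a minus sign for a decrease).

-€472.8 billion

Discount-window repayment €232 billion: reserves −€232B, deposits 0.
FX sale €387 billion: reserves −€387B, deposits 0.
OMO purchase (from banks) €123 billion: reserves +€123B, deposits 0.
Currency deposit €29 billion: reserves +€29B, deposits +€29B.
Totals: Δreserves = −€467B, Δdeposits = +€29B.
Δrequired reserves = 20% × +€29B = +€5.8B.
Δexcess reserves = Δreserves − Δrequired = −€467B − (+€5.8B) = -€472.8 billion.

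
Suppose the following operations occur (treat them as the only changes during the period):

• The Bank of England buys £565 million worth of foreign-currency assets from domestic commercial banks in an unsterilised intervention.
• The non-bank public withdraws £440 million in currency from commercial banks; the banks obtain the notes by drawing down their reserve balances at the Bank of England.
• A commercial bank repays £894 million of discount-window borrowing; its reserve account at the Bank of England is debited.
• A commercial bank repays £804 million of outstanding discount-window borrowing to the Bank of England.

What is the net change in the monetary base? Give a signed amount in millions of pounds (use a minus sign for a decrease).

FX purchase £565 million: Bank of England balance sheet expands → +£565M.
Currency withdrawal £440 million: just a shift between currency and reserves — both are base money → 0.
Discount-window repayment £894 million: Bank of England balance sheet contracts → −£894M.
Discount-window repayment £804 million: Bank of England balance sheet contracts → −£804M.
Net: 565 + 0 − 894 − 804 = -£1133 million.

-£1133 million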